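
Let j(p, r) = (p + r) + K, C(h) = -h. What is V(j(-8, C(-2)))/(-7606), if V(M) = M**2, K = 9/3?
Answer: -9/7606 ≈ -0.0011833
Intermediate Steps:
K = 3 (K = 9*(1/3) = 3)
j(p, r) = 3 + p + r (j(p, r) = (p + r) + 3 = 3 + p + r)
V(j(-8, C(-2)))/(-7606) = (3 - 8 - 1*(-2))**2/(-7606) = (3 - 8 + 2)**2*(-1/7606) = (-3)**2*(-1/7606) = 9*(-1/7606) = -9/7606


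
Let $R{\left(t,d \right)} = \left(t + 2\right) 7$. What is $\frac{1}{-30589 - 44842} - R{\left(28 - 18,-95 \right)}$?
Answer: $- \frac{6336205}{75431} \approx -84.0$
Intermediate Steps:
$R{\left(t,d \right)} = 14 + 7 t$ ($R{\left(t,d \right)} = \left(2 + t\right) 7 = 14 + 7 t$)
$\frac{1}{-30589 - 44842} - R{\left(28 - 18,-95 \right)} = \frac{1}{-30589 - 44842} - \left(14 + 7 \left(28 - 18\right)\right) = \frac{1}{-75431} - \left(14 + 7 \left(28 - 18\right)\right) = - \frac{1}{75431} - \left(14 + 7 \cdot 10\right) = - \frac{1}{75431} - \left(14 + 70\right) = - \frac{1}{75431} - 84 = - \frac{6336205}{75431}$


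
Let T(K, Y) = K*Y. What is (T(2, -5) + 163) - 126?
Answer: 27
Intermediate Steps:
(T(2, -5) + 163) - 126 = (2*(-5) + 163) - 126 = (-10 + 163) - 126 = 153 - 126 = 27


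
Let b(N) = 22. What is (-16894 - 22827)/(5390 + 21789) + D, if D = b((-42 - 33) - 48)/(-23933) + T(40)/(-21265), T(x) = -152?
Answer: -20129259817151/13832351023855 ≈ -1.4552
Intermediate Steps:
D = 3169986/508935245 (D = 22/(-23933) - 152/(-21265) = 22*(-1/23933) - 152*(-1/21265) = -22/23933 + 152/21265 = 3169986/508935245 ≈ 0.0062287)
(-16894 - 22827)/(5390 + 21789) + D = (-16894 - 22827)/(5390 + 21789) + 3169986/508935245 = -39721/27179 + 3169986/508935245 = -20129259817151/13832351023855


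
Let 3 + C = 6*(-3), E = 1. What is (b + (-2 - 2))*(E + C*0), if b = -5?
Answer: -9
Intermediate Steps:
C = -21 (C = -3 + 6*(-3) = -3 - 18 = -21)
(b + (-2 - 2))*(E + C*0) = (-5 + (-2 - 2))*(1 - 21*0) = (-5 - 4)*(1 + 0) = -9*1 = -9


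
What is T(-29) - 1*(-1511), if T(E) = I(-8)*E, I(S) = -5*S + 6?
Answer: 177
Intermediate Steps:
I(S) = 6 - 5*S
T(E) = 46*E (T(E) = (6 - 5*(-8))*E = (6 + 40)*E = 46*E)
T(-29) - 1*(-1511) = 46*(-29) - 1*(-1511) = -1334 + 1511 = 177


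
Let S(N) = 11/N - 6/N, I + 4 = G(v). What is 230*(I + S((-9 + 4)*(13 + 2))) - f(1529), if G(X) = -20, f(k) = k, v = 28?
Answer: -21193/3 ≈ -7064.3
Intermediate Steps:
I = -24 (I = -4 - 20 = -24)
S(N) = 5/N
230*(I + S((-9 + 4)*(13 + 2))) - f(1529) = 230*(-24 + 5/(((-9 + 4)*(13 + 2)))) - 1*1529 = 230*(-24 + 5/((-5*15))) - 1529 = 230*(-24 + 5/(-75)) - 1529 = 230*(-24 + 5*(-1/75)) - 1529 = 230*(-24 - 1/15) - 1529 = 230*(-361/15) - 1529 = -16606/3 - 1529 = -21193/3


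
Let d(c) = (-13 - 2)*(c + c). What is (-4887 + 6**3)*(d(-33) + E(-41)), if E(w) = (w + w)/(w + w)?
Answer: -4628961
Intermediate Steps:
d(c) = -30*c
E(w) = 1 (E(w) = (2*w)/((2*w)) = (2*w)*(1/(2*w)) = 1)
(-4887 + 6**3)*(d(-33) + E(-41)) = (-4887 + 6**3)*(-30*(-33) + 1) = (-4887 + 216)*(990 + 1) = -4671*991 = -4628961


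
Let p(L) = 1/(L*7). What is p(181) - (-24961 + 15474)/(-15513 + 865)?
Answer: -12005381/18559016 ≈ -0.64688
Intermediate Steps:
p(L) = 1/(7*L)
p(181) - (-24961 + 15474)/(-15513 + 865) = (⅐)/181 - (-24961 + 15474)/(-15513 + 865) = (⅐)*(1/181) - (-9487)/(-14648) = 1/1267 - (-9487)*(-1)/14648 = 1/1267 - 1*9487/14648 = 1/1267 - 9487/14648 = -12005381/18559016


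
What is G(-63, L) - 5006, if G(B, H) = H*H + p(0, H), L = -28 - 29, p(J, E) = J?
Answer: -1757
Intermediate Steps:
L = -57
G(B, H) = H**2 (G(B, H) = H*H + 0 = H**2 + 0 = H**2)
G(-63, L) - 5006 = (-57)**2 - 5006 = 3249 - 5006 = -1757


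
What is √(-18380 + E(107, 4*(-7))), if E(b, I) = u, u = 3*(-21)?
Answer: I*√18443 ≈ 135.8*I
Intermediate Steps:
u = -63
E(b, I) = -63
√(-18380 + E(107, 4*(-7))) = √(-18380 - 63) = √(-18443) = I*√18443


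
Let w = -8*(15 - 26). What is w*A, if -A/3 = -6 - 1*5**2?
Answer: 8184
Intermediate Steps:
w = 88 (w = -8*(-11) = 88)
A = 93 (A = -3*(-6 - 1*5**2) = -3*(-6 - 1*25) = -3*(-6 - 25) = -3*(-31) = 93)
w*A = 88*93 = 8184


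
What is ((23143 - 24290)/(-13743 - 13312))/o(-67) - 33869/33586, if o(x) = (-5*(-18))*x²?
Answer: -13221598068386/13111123414725 ≈ -1.0084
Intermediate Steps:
o(x) = 90*x²
((23143 - 24290)/(-13743 - 13312))/o(-67) - 33869/33586 = ((23143 - 24290)/(-13743 - 13312))/((90*(-67)²)) - 33869/33586 = (-1147/(-27055))/((90*4489)) - 33869*1/33586 = -1147*(-1/27055)/404010 - 33869/33586 = (1147/27055)*(1/404010) - 33869/33586 = 1147/10930490550 - 33869/33586 = -13221598068386/13111123414725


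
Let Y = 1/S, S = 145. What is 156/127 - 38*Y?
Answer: 17794/18415 ≈ 0.96628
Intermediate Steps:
Y = 1/145 ≈ 0.0068966
156/127 - 38*Y = 156/127 - 38*1/145 = 156*(1/127) - 38/145 = 156/127 - 38/145 = 17794/18415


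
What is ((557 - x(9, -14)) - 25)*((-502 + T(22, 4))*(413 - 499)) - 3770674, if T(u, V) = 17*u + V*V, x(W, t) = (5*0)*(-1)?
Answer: 1353550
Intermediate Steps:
x(W, t) = 0 (x(W, t) = 0*(-1) = 0)
T(u, V) = V**2 + 17*u (T(u, V) = 17*u + V**2 = V**2 + 17*u)
((557 - x(9, -14)) - 25)*((-502 + T(22, 4))*(413 - 499)) - 3770674 = ((557 - 1*0) - 25)*((-502 + (4**2 + 17*22))*(413 - 499)) - 3770674 = ((557 + 0) - 25)*((-502 + (16 + 374))*(-86)) - 3770674 = (557 - 25)*((-502 + 390)*(-86)) - 3770674 = 532*(-112*(-86)) - 3770674 = 532*9632 - 3770674 = 5124224 - 3770674 = 1353550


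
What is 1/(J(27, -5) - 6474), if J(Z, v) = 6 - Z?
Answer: -1/6495 ≈ -0.00015396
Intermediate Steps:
1/(J(27, -5) - 6474) = 1/((6 - 1*27) - 6474) = 1/((6 - 27) - 6474) = 1/(-21 - 6474) = 1/(-6495) = -1/6495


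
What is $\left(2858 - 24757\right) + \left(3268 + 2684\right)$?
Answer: $-15947$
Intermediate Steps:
$\left(2858 - 24757\right) + \left(3268 + 2684\right) = -21899 + 5952 = -15947$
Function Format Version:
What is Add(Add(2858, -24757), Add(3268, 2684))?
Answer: -15947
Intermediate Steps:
Add(Add(2858, -24757), Add(3268, 2684)) = Add(-21899, 5952) = -15947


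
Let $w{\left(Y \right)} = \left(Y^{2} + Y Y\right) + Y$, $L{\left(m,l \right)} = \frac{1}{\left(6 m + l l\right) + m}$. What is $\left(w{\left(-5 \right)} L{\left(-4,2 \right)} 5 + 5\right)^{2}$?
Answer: $\frac{1225}{64} \approx 19.141$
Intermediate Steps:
$L{\left(m,l \right)} = \frac{1}{l^{2} + 7 m}$ ($L{\left(m,l \right)} = \frac{1}{\left(6 m + l^{2}\right) + m} = \frac{1}{\left(l^{2} + 6 m\right) + m} = \frac{1}{l^{2} + 7 m}$)
$w{\left(Y \right)} = Y + 2 Y^{2}$ ($w{\left(Y \right)} = \left(Y^{2} + Y^{2}\right) + Y = 2 Y^{2} + Y = Y + 2 Y^{2}$)
$\left(w{\left(-5 \right)} L{\left(-4,2 \right)} 5 + 5\right)^{2} = \left(\frac{\left(-5\right) \left(1 + 2 \left(-5\right)\right)}{2^{2} + 7 \left(-4\right)} 5 + 5\right)^{2} = \left(\frac{\left(-5\right) \left(1 - 10\right)}{4 - 28} \cdot 5 + 5\right)^{2} = \left(\frac{\left(-5\right) \left(-9\right)}{-24} \cdot 5 + 5\right)^{2} = \left(45 \left(- \frac{1}{24}\right) 5 + 5\right)^{2} = \left(\left(- \frac{15}{8}\right) 5 + 5\right)^{2} = \left(- \frac{75}{8} + 5\right)^{2} = \left(- \frac{35}{8}\right)^{2} = \frac{1225}{64}$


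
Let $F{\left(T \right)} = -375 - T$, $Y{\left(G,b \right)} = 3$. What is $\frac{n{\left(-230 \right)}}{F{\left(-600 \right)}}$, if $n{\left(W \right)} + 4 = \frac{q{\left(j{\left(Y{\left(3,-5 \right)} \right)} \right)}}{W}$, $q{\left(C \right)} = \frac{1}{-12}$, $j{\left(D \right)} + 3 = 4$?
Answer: $- \frac{11039}{621000} \approx -0.017776$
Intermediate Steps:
$j{\left(D \right)} = 1$ ($j{\left(D \right)} = -3 + 4 = 1$)
$q{\left(C \right)} = - \frac{1}{12}$
$n{\left(W \right)} = -4 - \frac{1}{12 W}$
$\frac{n{\left(-230 \right)}}{F{\left(-600 \right)}} = \frac{-4 - \frac{1}{12 \left(-230\right)}}{-375 - -600} = \frac{-4 - - \frac{1}{2760}}{-375 + 600} = \frac{-4 + \frac{1}{2760}}{225} = \left(- \frac{11039}{2760}\right) \frac{1}{225} = - \frac{11039}{621000}$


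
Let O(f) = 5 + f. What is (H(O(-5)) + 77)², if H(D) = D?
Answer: 5929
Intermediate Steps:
(H(O(-5)) + 77)² = ((5 - 5) + 77)² = (0 + 77)² = 77² = 5929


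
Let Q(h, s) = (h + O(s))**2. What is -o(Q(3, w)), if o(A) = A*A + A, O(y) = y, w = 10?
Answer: -28730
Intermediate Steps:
Q(h, s) = (h + s)**2
o(A) = A + A**2 (o(A) = A**2 + A = A + A**2)
-o(Q(3, w)) = -(3 + 10)**2*(1 + (3 + 10)**2) = -13**2*(1 + 13**2) = -169*(1 + 169) = -169*170 = -1*28730 = -28730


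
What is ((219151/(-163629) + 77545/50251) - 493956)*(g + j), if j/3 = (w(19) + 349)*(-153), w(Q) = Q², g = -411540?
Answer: 998372517673363170200/2740840293 ≈ 3.6426e+11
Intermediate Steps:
j = -325890 (j = 3*((19² + 349)*(-153)) = 3*((361 + 349)*(-153)) = 3*(710*(-153)) = 3*(-108630) = -325890)
((219151/(-163629) + 77545/50251) - 493956)*(g + j) = ((219151/(-163629) + 77545/50251) - 493956)*(-411540 - 325890) = ((219151*(-1/163629) + 77545*(1/50251)) - 493956)*(-737430) = ((-219151/163629 + 77545/50251) - 493956)*(-737430) = (1676053904/8222520879 - 493956)*(-737430) = -4061561847253420/8222520879*(-737430) = 998372517673363170200/2740840293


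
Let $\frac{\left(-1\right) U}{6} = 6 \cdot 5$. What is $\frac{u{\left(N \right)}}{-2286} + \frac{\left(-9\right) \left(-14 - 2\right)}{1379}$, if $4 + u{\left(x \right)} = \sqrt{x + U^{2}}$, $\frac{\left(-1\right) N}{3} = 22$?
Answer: $\frac{167350}{1576197} - \frac{\sqrt{32334}}{2286} \approx 0.027513$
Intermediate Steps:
$N = -66$ ($N = \left(-3\right) 22 = -66$)
$U = -180$ ($U = - 6 \cdot 6 \cdot 5 = \left(-6\right) 30 = -180$)
$u{\left(x \right)} = -4 + \sqrt{32400 + x}$ ($u{\left(x \right)} = -4 + \sqrt{x + \left(-180\right)^{2}} = -4 + \sqrt{x + 32400} = -4 + \sqrt{32400 + x}$)
$\frac{u{\left(N \right)}}{-2286} + \frac{\left(-9\right) \left(-14 - 2\right)}{1379} = \frac{-4 + \sqrt{32400 - 66}}{-2286} + \frac{\left(-9\right) \left(-14 - 2\right)}{1379} = \left(-4 + \sqrt{32334}\right) \left(- \frac{1}{2286}\right) + \left(-9\right) \left(-16\right) \frac{1}{1379} = \left(\frac{2}{1143} - \frac{\sqrt{32334}}{2286}\right) + 144 \cdot \frac{1}{1379} = \left(\frac{2}{1143} - \frac{\sqrt{32334}}{2286}\right) + \frac{144}{1379} = \frac{167350}{1576197} - \frac{\sqrt{32334}}{2286}$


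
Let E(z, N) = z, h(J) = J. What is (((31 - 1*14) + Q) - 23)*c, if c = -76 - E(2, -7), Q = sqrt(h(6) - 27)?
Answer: 468 - 78*I*sqrt(21) ≈ 468.0 - 357.44*I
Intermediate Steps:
Q = I*sqrt(21) (Q = sqrt(6 - 27) = sqrt(-21) = I*sqrt(21) ≈ 4.5826*I)
c = -78 (c = -76 - 1*2 = -76 - 2 = -78)
(((31 - 1*14) + Q) - 23)*c = (((31 - 1*14) + I*sqrt(21)) - 23)*(-78) = (((31 - 14) + I*sqrt(21)) - 23)*(-78) = ((17 + I*sqrt(21)) - 23)*(-78) = (-6 + I*sqrt(21))*(-78) = 468 - 78*I*sqrt(21)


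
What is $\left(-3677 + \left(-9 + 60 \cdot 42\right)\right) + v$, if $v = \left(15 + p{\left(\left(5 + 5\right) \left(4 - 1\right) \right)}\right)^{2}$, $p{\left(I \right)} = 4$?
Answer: $-805$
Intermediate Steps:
$v = 361$ ($v = \left(15 + 4\right)^{2} = 19^{2} = 361$)
$\left(-3677 + \left(-9 + 60 \cdot 42\right)\right) + v = \left(-3677 + \left(-9 + 60 \cdot 42\right)\right) + 361 = \left(-3677 + \left(-9 + 2520\right)\right) + 361 = \left(-3677 + 2511\right) + 361 = -1166 + 361 = -805$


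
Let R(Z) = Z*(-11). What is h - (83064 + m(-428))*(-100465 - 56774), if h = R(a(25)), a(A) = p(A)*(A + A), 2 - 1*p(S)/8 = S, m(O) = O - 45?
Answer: 12986627449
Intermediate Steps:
m(O) = -45 + O
p(S) = 16 - 8*S
a(A) = 2*A*(16 - 8*A) (a(A) = (16 - 8*A)*(A + A) = (16 - 8*A)*(2*A) = 2*A*(16 - 8*A))
R(Z) = -11*Z
h = 101200 (h = -176*25*(2 - 1*25) = -176*25*(2 - 25) = -176*25*(-23) = -11*(-9200) = 101200)
h - (83064 + m(-428))*(-100465 - 56774) = 101200 - (83064 + (-45 - 428))*(-100465 - 56774) = 101200 - (83064 - 473)*(-157239) = 101200 - 82591*(-157239) = 101200 - 1*(-12986526249) = 101200 + 12986526249 = 12986627449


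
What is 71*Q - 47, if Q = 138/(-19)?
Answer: -10691/19 ≈ -562.68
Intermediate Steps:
Q = -138/19 (Q = 138*(-1/19) = -138/19 ≈ -7.2632)
71*Q - 47 = 71*(-138/19) - 47 = -9798/19 - 47 = -10691/19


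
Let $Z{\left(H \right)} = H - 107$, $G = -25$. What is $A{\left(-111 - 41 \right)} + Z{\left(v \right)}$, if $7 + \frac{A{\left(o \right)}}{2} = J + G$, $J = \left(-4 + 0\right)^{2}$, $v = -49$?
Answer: $-188$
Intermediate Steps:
$J = 16$ ($J = \left(-4\right)^{2} = 16$)
$A{\left(o \right)} = -32$ ($A{\left(o \right)} = -14 + 2 \left(16 - 25\right) = -14 + 2 \left(-9\right) = -14 - 18 = -32$)
$Z{\left(H \right)} = -107 + H$ ($Z{\left(H \right)} = H - 107 = -107 + H$)
$A{\left(-111 - 41 \right)} + Z{\left(v \right)} = -32 - 156 = -188$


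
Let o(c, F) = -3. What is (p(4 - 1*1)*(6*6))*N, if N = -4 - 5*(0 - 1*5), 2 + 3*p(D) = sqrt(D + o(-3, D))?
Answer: -504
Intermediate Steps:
p(D) = -2/3 + sqrt(-3 + D)/3 (p(D) = -2/3 + sqrt(D - 3)/3 = -2/3 + sqrt(-3 + D)/3)
N = 21 (N = -4 - 5*(0 - 5) = -4 - 5*(-5) = -4 + 25 = 21)
(p(4 - 1*1)*(6*6))*N = ((-2/3 + sqrt(-3 + (4 - 1*1))/3)*(6*6))*21 = ((-2/3 + sqrt(-3 + (4 - 1))/3)*36)*21 = ((-2/3 + sqrt(-3 + 3)/3)*36)*21 = ((-2/3 + sqrt(0)/3)*36)*21 = ((-2/3 + (1/3)*0)*36)*21 = ((-2/3 + 0)*36)*21 = -2/3*36*21 = -24*21 = -504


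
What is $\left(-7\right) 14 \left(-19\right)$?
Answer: $1862$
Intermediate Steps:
$\left(-7\right) 14 \left(-19\right) = \left(-98\right) \left(-19\right) = 1862$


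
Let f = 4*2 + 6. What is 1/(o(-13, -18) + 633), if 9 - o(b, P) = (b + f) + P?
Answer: 1/659 ≈ 0.0015175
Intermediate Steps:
f = 14 (f = 8 + 6 = 14)
o(b, P) = -5 - P - b (o(b, P) = 9 - ((b + 14) + P) = 9 - ((14 + b) + P) = 9 - (14 + P + b) = 9 + (-14 - P - b) = -5 - P - b)
1/(o(-13, -18) + 633) = 1/((-5 - 1*(-18) - 1*(-13)) + 633) = 1/((-5 + 18 + 13) + 633) = 1/(26 + 633) = 1/659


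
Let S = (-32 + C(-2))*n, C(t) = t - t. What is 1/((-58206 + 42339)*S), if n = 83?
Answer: 1/42142752 ≈ 2.3729e-8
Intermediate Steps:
C(t) = 0
S = -2656 (S = (-32 + 0)*83 = -32*83 = -2656)
1/((-58206 + 42339)*S) = 1/((-58206 + 42339)*(-2656)) = -1/2656/(-15867) = -1/15867*(-1/2656) = 1/42142752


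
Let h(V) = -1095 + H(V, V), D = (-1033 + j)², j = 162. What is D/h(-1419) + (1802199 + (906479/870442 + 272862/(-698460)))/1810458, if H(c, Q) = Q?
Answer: -5779744930433064859019/19216425798943756110 ≈ -300.77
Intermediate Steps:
D = 758641 (D = (-1033 + 162)² = (-871)² = 758641)
h(V) = -1095 + V
D/h(-1419) + (1802199 + (906479/870442 + 272862/(-698460)))/1810458 = 758641/(-1095 - 1419) + (1802199 + (906479/870442 + 272862/(-698460)))/1810458 = 758641/(-2514) + (1802199 + (906479*(1/870442) + 272862*(-1/698460)))*(1/1810458) = 758641*(-1/2514) + (1802199 + (906479/870442 - 45477/116410))*(1/1810458) = -758641/2514 + (1802199 + 16484532389/25332038305)*(1/1810458) = -758641/2514 + (45653390585765084/25332038305)*(1/1810458) = -758641/2514 + 22826695292882542/22931295702796845 = -5779744930433064859019/19216425798943756110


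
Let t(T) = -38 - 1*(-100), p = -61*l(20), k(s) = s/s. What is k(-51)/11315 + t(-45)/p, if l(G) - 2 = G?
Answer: -350094/7592365 ≈ -0.046111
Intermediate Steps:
k(s) = 1
l(G) = 2 + G
p = -1342 (p = -61*(2 + 20) = -61*22 = -1342)
t(T) = 62 (t(T) = -38 + 100 = 62)
k(-51)/11315 + t(-45)/p = 1/11315 + 62/(-1342) = 1*(1/11315) + 62*(-1/1342) = 1/11315 - 31/671 = -350094/7592365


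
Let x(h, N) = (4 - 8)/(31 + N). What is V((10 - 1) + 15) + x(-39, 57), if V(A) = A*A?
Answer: 12671/22 ≈ 575.95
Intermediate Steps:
V(A) = A²
x(h, N) = -4/(31 + N)
V((10 - 1) + 15) + x(-39, 57) = ((10 - 1) + 15)² - 4/(31 + 57) = (9 + 15)² - 4/88 = 24² - 4*1/88 = 576 - 1/22 = 12671/22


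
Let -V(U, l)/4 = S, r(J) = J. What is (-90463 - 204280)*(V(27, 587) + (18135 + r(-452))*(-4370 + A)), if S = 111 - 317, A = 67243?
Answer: -327690575975669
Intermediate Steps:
S = -206
V(U, l) = 824 (V(U, l) = -4*(-206) = 824)
(-90463 - 204280)*(V(27, 587) + (18135 + r(-452))*(-4370 + A)) = (-90463 - 204280)*(824 + (18135 - 452)*(-4370 + 67243)) = -294743*(824 + 17683*62873) = -294743*(824 + 1111783259) = -294743*1111784083 = -327690575975669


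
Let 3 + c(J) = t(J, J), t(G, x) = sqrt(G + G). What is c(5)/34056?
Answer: -1/11352 + sqrt(10)/34056 ≈ 4.7650e-6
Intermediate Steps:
t(G, x) = sqrt(2)*sqrt(G) (t(G, x) = sqrt(2*G) = sqrt(2)*sqrt(G))
c(J) = -3 + sqrt(2)*sqrt(J)
c(5)/34056 = (-3 + sqrt(2)*sqrt(5))/34056 = (-3 + sqrt(10))*(1/34056) = -1/11352 + sqrt(10)/34056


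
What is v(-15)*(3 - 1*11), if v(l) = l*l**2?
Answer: 27000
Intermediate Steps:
v(l) = l**3
v(-15)*(3 - 1*11) = (-15)**3*(3 - 1*11) = -3375*(3 - 11) = -3375*(-8) = 27000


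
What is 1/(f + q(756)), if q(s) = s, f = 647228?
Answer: 1/647984 ≈ 1.5432e-6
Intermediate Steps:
1/(f + q(756)) = 1/(647228 + 756) = 1/647984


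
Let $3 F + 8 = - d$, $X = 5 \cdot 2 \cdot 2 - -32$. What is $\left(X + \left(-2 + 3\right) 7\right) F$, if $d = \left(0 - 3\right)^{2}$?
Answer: $- \frac{1003}{3} \approx -334.33$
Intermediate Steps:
$d = 9$ ($d = \left(-3\right)^{2} = 9$)
$X = 52$ ($X = 10 \cdot 2 + 32 = 20 + 32 = 52$)
$F = - \frac{17}{3}$ ($F = - \frac{8}{3} + \frac{\left(-1\right) 9}{3} = - \frac{8}{3} + \frac{1}{3} \left(-9\right) = - \frac{8}{3} - 3 = - \frac{17}{3} \approx -5.6667$)
$\left(X + \left(-2 + 3\right) 7\right) F = \left(52 + \left(-2 + 3\right) 7\right) \left(- \frac{17}{3}\right) = \left(52 + 1 \cdot 7\right) \left(- \frac{17}{3}\right) = \left(52 + 7\right) \left(- \frac{17}{3}\right) = 59 \left(- \frac{17}{3}\right) = - \frac{1003}{3}$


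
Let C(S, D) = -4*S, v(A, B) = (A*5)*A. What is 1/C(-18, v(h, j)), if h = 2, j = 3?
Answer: 1/72 ≈ 0.013889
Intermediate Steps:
v(A, B) = 5*A² (v(A, B) = (5*A)*A = 5*A²)
1/C(-18, v(h, j)) = 1/(-4*(-18)) = 1/72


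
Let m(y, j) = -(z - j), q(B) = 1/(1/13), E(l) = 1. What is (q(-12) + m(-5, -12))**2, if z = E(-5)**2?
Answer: 0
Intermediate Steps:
q(B) = 13 (q(B) = 1/(1/13) = 13)
z = 1 (z = 1**2 = 1)
m(y, j) = -1 + j (m(y, j) = -(1 - j) = -1 + j)
(q(-12) + m(-5, -12))**2 = (13 + (-1 - 12))**2 = (13 - 13)**2 = 0**2 = 0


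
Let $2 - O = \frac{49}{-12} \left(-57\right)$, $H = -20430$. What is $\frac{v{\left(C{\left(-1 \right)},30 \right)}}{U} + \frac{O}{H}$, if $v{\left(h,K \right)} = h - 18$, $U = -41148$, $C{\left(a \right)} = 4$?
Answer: $\frac{1086769}{93405960} \approx 0.011635$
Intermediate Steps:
$v{\left(h,K \right)} = -18 + h$ ($v{\left(h,K \right)} = h - 18 = -18 + h$)
$O = - \frac{923}{4}$ ($O = 2 - \frac{49}{-12} \left(-57\right) = 2 - 49 \left(- \frac{1}{12}\right) \left(-57\right) = 2 - \left(- \frac{49}{12}\right) \left(-57\right) = 2 - \frac{931}{4} = - \frac{923}{4} \approx -230.75$)
$\frac{v{\left(C{\left(-1 \right)},30 \right)}}{U} + \frac{O}{H} = \frac{-18 + 4}{-41148} - \frac{923}{4 \left(-20430\right)} = \left(-14\right) \left(- \frac{1}{41148}\right) - - \frac{923}{81720} = \frac{7}{20574} + \frac{923}{81720} = \frac{1086769}{93405960}$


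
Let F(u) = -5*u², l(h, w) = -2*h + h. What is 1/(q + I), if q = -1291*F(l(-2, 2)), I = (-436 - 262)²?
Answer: 1/513024 ≈ 1.9492e-6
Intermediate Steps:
l(h, w) = -h
I = 487204 (I = (-698)² = 487204)
q = 25820 (q = -(-6455)*(-1*(-2))² = -(-6455)*2² = -(-6455)*4 = -1291*(-20) = 25820)
1/(q + I) = 1/(25820 + 487204) = 1/513024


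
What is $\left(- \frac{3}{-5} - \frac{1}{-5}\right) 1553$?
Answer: $\frac{6212}{5} \approx 1242.4$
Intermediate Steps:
$\left(- \frac{3}{-5} - \frac{1}{-5}\right) 1553 = \left(\left(-3\right) \left(- \frac{1}{5}\right) - - \frac{1}{5}\right) 1553 = \left(\frac{3}{5} + \frac{1}{5}\right) 1553 = \frac{4}{5} \cdot 1553 = \frac{6212}{5}$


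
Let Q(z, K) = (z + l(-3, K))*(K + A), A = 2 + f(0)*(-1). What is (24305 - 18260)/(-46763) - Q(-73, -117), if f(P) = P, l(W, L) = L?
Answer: -1021777595/46763 ≈ -21850.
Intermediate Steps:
A = 2 (A = 2 + 0*(-1) = 2 + 0 = 2)
Q(z, K) = (2 + K)*(K + z) (Q(z, K) = (z + K)*(K + 2) = (K + z)*(2 + K) = (2 + K)*(K + z))
(24305 - 18260)/(-46763) - Q(-73, -117) = (24305 - 18260)/(-46763) - ((-117)**2 + 2*(-117) + 2*(-73) - 117*(-73)) = 6045*(-1/46763) - (13689 - 234 - 146 + 8541) = -6045/46763 - 1*21850 = -6045/46763 - 21850 = -1021777595/46763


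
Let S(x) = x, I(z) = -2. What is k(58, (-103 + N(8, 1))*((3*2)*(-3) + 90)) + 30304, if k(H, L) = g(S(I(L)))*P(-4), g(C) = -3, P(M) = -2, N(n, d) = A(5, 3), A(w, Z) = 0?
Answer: 30310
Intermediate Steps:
N(n, d) = 0
k(H, L) = 6 (k(H, L) = -3*(-2) = 6)
k(58, (-103 + N(8, 1))*((3*2)*(-3) + 90)) + 30304 = 6 + 30304 = 30310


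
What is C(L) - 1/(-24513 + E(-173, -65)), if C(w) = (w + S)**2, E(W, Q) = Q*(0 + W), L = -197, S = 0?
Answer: 514917813/13268 ≈ 38809.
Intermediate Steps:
E(W, Q) = Q*W
C(w) = w**2 (C(w) = (w + 0)**2 = w**2)
C(L) - 1/(-24513 + E(-173, -65)) = (-197)**2 - 1/(-24513 - 65*(-173)) = 38809 - 1/(-24513 + 11245) = 38809 - 1/(-13268) = 38809 - 1*(-1/13268) = 38809 + 1/13268 = 514917813/13268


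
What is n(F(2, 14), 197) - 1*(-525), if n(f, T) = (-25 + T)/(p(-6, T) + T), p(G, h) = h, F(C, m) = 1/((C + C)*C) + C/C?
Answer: 103511/197 ≈ 525.44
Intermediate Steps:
F(C, m) = 1 + 1/(2*C²) (F(C, m) = 1/(((2*C))*C) + 1 = (1/(2*C))/C + 1 = 1/(2*C²) + 1 = 1 + 1/(2*C²))
n(f, T) = (-25 + T)/(2*T) (n(f, T) = (-25 + T)/(T + T) = (-25 + T)/((2*T)) = (-25 + T)*(1/(2*T)) = (-25 + T)/(2*T))
n(F(2, 14), 197) - 1*(-525) = (½)*(-25 + 197)/197 - 1*(-525) = (½)*(1/197)*172 + 525 = 86/197 + 525 = 103511/197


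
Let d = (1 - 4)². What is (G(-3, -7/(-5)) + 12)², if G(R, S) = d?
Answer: 441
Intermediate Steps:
d = 9 (d = (-3)² = 9)
G(R, S) = 9
(G(-3, -7/(-5)) + 12)² = (9 + 12)² = 21² = 441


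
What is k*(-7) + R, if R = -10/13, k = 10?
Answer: -920/13 ≈ -70.769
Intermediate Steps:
R = -10/13 (R = -10*1/13 = -10/13 ≈ -0.76923)
k*(-7) + R = 10*(-7) - 10/13 = -70 - 10/13 = -920/13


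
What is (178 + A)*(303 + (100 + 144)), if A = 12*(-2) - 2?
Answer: 83144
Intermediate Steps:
A = -26 (A = -24 - 2 = -26)
(178 + A)*(303 + (100 + 144)) = (178 - 26)*(303 + (100 + 144)) = 152*(303 + 244) = 152*547 = 83144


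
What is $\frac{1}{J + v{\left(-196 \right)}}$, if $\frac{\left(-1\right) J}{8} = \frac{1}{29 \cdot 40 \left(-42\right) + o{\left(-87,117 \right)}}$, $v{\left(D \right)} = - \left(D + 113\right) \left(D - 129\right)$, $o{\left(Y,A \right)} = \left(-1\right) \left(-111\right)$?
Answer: $- \frac{48609}{1311227767} \approx -3.7071 \cdot 10^{-5}$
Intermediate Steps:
$o{\left(Y,A \right)} = 111$
$v{\left(D \right)} = - \left(-129 + D\right) \left(113 + D\right)$ ($v{\left(D \right)} = - \left(113 + D\right) \left(-129 + D\right) = - \left(-129 + D\right) \left(113 + D\right)$)
$J = \frac{8}{48609}$ ($J = - \frac{8}{29 \cdot 40 \left(-42\right) + 111} = - \frac{8}{1160 \left(-42\right) + 111} = - \frac{8}{-48720 + 111} = - \frac{8}{-48609} = \left(-8\right) \left(- \frac{1}{48609}\right) = \frac{8}{48609} \approx 0.00016458$)
$\frac{1}{J + v{\left(-196 \right)}} = \frac{1}{\frac{8}{48609} + \left(14577 - \left(-196\right)^{2} + 16 \left(-196\right)\right)} = \frac{1}{\frac{8}{48609} - 26975} = \frac{1}{- \frac{1311227767}{48609}} = - \frac{48609}{1311227767}$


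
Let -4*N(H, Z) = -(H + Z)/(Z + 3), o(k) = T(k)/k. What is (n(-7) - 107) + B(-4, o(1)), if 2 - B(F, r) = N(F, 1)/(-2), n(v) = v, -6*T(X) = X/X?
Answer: -3587/32 ≈ -112.09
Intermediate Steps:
T(X) = -⅙ (T(X) = -X/(6*X) = -⅙*1 = -⅙)
o(k) = -1/(6*k)
N(H, Z) = (H + Z)/(4*(3 + Z)) (N(H, Z) = -(-1)*(H + Z)/(Z + 3)/4 = -(-1)*(H + Z)/(3 + Z)/4 = -(-1)*(H + Z)/(4*(3 + Z)) = (H + Z)/(4*(3 + Z)))
B(F, r) = 65/32 + F/32 (B(F, r) = 2 - (F + 1)/(4*(3 + 1))/(-2) = 2 - (¼)*(1 + F)/4*(-1)/2 = 2 - (¼)*(¼)*(1 + F)*(-1)/2 = 2 - (1/16 + F/16)*(-1)/2 = 2 - (-1/32 - F/32) = 2 + (1/32 + F/32) = 65/32 + F/32)
(n(-7) - 107) + B(-4, o(1)) = (-7 - 107) + (65/32 + (1/32)*(-4)) = -114 + (65/32 - ⅛) = -114 + 61/32 = -3587/32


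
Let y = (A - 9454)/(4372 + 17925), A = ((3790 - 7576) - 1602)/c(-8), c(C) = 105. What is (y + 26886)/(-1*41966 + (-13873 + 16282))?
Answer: -20981367284/30870085015 ≈ -0.67967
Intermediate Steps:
A = -1796/35 (A = ((3790 - 7576) - 1602)/105 = (-3786 - 1602)*(1/105) = -5388*1/105 = -1796/35 ≈ -51.314)
y = -332686/780395 (y = (-1796/35 - 9454)/(4372 + 17925) = -332686/35/22297 = -332686/35*1/22297 = -332686/780395 ≈ -0.42630)
(y + 26886)/(-1*41966 + (-13873 + 16282)) = (-332686/780395 + 26886)/(-1*41966 + (-13873 + 16282)) = 20981367284/(780395*(-41966 + 2409)) = (20981367284/780395)/(-39557) = (20981367284/780395)*(-1/39557) = -20981367284/30870085015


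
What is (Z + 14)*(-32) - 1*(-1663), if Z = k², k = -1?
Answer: 1183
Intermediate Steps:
Z = 1 (Z = (-1)² = 1)
(Z + 14)*(-32) - 1*(-1663) = (1 + 14)*(-32) - 1*(-1663) = 15*(-32) + 1663 = -480 + 1663 = 1183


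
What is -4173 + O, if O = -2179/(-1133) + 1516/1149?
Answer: -5428261042/1301817 ≈ -4169.8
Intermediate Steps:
O = 4221299/1301817 (O = -2179*(-1/1133) + 1516*(1/1149) = 2179/1133 + 1516/1149 = 4221299/1301817 ≈ 3.2426)
-4173 + O = -4173 + 4221299/1301817 = -5428261042/1301817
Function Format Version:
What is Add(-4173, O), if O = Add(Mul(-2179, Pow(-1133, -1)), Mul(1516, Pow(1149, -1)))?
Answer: Rational(-5428261042, 1301817) ≈ -4169.8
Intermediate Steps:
O = Rational(4221299, 1301817) (O = Add(Mul(-2179, Rational(-1, 1133)), Mul(1516, Rational(1, 1149))) = Add(Rational(2179, 1133), Rational(1516, 1149)) = Rational(4221299, 1301817) ≈ 3.2426)
Add(-4173, O) = Add(-4173, Rational(4221299, 1301817)) = Rational(-5428261042, 1301817)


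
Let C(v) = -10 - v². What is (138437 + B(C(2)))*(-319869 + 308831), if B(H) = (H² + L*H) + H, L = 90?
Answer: -1516168642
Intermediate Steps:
B(H) = H² + 91*H (B(H) = (H² + 90*H) + H = H² + 91*H)
(138437 + B(C(2)))*(-319869 + 308831) = (138437 + (-10 - 1*2²)*(91 + (-10 - 1*2²)))*(-319869 + 308831) = (138437 + (-10 - 1*4)*(91 + (-10 - 1*4)))*(-11038) = (138437 + (-10 - 4)*(91 + (-10 - 4)))*(-11038) = (138437 - 14*(91 - 14))*(-11038) = (138437 - 14*77)*(-11038) = (138437 - 1078)*(-11038) = 137359*(-11038) = -1516168642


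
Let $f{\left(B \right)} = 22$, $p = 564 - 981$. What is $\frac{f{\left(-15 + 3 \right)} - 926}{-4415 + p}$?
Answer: $\frac{113}{604} \approx 0.18709$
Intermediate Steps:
$p = -417$ ($p = 564 - 981 = -417$)
$\frac{f{\left(-15 + 3 \right)} - 926}{-4415 + p} = \frac{22 - 926}{-4415 - 417} = - \frac{904}{-4832} = \left(-904\right) \left(- \frac{1}{4832}\right) = \frac{113}{604}$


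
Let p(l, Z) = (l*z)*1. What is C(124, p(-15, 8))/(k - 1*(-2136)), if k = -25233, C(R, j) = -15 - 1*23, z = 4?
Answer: 38/23097 ≈ 0.0016452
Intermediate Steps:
p(l, Z) = 4*l (p(l, Z) = (l*4)*1 = (4*l)*1 = 4*l)
C(R, j) = -38 (C(R, j) = -15 - 23 = -38)
C(124, p(-15, 8))/(k - 1*(-2136)) = -38/(-25233 - 1*(-2136)) = -38/(-25233 + 2136) = -38/(-23097) = -38*(-1/23097) = 38/23097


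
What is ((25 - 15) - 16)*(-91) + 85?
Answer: 631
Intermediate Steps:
((25 - 15) - 16)*(-91) + 85 = (10 - 16)*(-91) + 85 = -6*(-91) + 85 = 546 + 85 = 631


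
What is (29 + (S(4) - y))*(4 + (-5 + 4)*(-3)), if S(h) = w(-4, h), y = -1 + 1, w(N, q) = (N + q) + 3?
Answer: 224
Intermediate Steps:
w(N, q) = 3 + N + q
y = 0
S(h) = -1 + h (S(h) = 3 - 4 + h = -1 + h)
(29 + (S(4) - y))*(4 + (-5 + 4)*(-3)) = (29 + ((-1 + 4) - 1*0))*(4 + (-5 + 4)*(-3)) = (29 + (3 + 0))*(4 - 1*(-3)) = (29 + 3)*(4 + 3) = 32*7 = 224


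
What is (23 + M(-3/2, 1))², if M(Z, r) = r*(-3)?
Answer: 400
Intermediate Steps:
M(Z, r) = -3*r
(23 + M(-3/2, 1))² = (23 - 3*1)² = (23 - 3)² = 20² = 400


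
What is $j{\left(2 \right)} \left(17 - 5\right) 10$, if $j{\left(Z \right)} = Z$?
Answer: $240$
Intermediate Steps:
$j{\left(2 \right)} \left(17 - 5\right) 10 = 2 \left(17 - 5\right) 10 = 2 \cdot 12 \cdot 10 = 24 \cdot 10 = 240$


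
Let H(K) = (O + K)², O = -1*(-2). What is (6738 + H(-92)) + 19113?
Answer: 33951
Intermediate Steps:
O = 2
H(K) = (2 + K)²
(6738 + H(-92)) + 19113 = (6738 + (2 - 92)²) + 19113 = (6738 + (-90)²) + 19113 = (6738 + 8100) + 19113 = 14838 + 19113 = 33951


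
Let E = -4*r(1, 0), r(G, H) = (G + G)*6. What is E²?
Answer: 2304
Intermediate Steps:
r(G, H) = 12*G (r(G, H) = (2*G)*6 = 12*G)
E = -48 ≈ -48.000
E² = (-48)² = 2304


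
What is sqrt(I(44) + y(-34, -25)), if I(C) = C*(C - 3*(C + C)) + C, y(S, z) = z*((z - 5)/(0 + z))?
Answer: 3*I*sqrt(1074) ≈ 98.316*I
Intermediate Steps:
y(S, z) = -5 + z (y(S, z) = z*((-5 + z)/z) = -5 + z)
I(C) = C - 5*C**2 (I(C) = C*(C - 6*C) + C = C*(-5*C) + C = -5*C**2 + C = C - 5*C**2)
sqrt(I(44) + y(-34, -25)) = sqrt(44*(1 - 5*44) + (-5 - 25)) = sqrt(44*(1 - 220) - 30) = sqrt(44*(-219) - 30) = sqrt(-9636 - 30) = sqrt(-9666) = 3*I*sqrt(1074)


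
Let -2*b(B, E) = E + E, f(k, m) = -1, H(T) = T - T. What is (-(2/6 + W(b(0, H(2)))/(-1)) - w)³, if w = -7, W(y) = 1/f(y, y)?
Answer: 4913/27 ≈ 181.96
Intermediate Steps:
H(T) = 0
b(B, E) = -E (b(B, E) = -(E + E)/2 = -E)
W(y) = -1 (W(y) = 1/(-1) = -1)
(-(2/6 + W(b(0, H(2)))/(-1)) - w)³ = (-(2/6 - 1/(-1)) - 1*(-7))³ = (-(2*(⅙) - 1*(-1)) + 7)³ = (-(⅓ + 1) + 7)³ = (-1*4/3 + 7)³ = (-4/3 + 7)³ = (17/3)³ = 4913/27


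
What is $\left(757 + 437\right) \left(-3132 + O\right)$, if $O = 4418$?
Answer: $1535484$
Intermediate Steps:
$\left(757 + 437\right) \left(-3132 + O\right) = \left(757 + 437\right) \left(-3132 + 4418\right) = 1194 \cdot 1286 = 1535484$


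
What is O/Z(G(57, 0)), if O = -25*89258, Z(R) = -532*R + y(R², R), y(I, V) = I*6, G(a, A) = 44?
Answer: 1115725/5896 ≈ 189.23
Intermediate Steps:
y(I, V) = 6*I
Z(R) = -532*R + 6*R²
O = -2231450
O/Z(G(57, 0)) = -2231450*1/(88*(-266 + 3*44)) = -2231450*1/(88*(-266 + 132)) = -2231450/(2*44*(-134)) = -2231450/(-11792) = -2231450*(-1/11792) = 1115725/5896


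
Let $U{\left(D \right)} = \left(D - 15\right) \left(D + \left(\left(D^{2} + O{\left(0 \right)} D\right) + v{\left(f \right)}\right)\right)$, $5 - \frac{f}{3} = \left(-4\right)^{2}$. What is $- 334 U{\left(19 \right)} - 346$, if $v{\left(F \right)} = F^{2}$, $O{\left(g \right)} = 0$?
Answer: $-1962930$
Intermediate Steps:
$f = -33$ ($f = 15 - 3 \left(-4\right)^{2} = 15 - 48 = -33$)
$U{\left(D \right)} = \left(-15 + D\right) \left(1089 + D + D^{2}\right)$ ($U{\left(D \right)} = \left(D - 15\right) \left(D + \left(\left(D^{2} + 0 D\right) + \left(-33\right)^{2}\right)\right) = \left(-15 + D\right) \left(D + \left(\left(D^{2} + 0\right) + 1089\right)\right) = \left(-15 + D\right) \left(D + \left(D^{2} + 1089\right)\right) = \left(-15 + D\right) \left(D + \left(1089 + D^{2}\right)\right) = \left(-15 + D\right) \left(1089 + D + D^{2}\right)$)
$- 334 U{\left(19 \right)} - 346 = - 334 \left(-16335 + 19^{3} - 14 \cdot 19^{2} + 1074 \cdot 19\right) - 346 = - 334 \left(-16335 + 6859 - 5054 + 20406\right) - 346 = \left(-334\right) 5876 - 346 = -1962584 - 346 = -1962930$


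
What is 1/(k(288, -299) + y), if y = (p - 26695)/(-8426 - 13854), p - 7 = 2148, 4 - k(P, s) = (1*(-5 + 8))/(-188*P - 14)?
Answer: 15083003/76945814 ≈ 0.19602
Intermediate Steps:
k(P, s) = 4 - 3/(-14 - 188*P) (k(P, s) = 4 - 1*(-5 + 8)/(-188*P - 14) = 4 - 1*3/(-14 - 188*P) = 4 - 3/(-14 - 188*P))
p = 2155 (p = 7 + 2148 = 2155)
y = 1227/1114 (y = (2155 - 26695)/(-8426 - 13854) = -24540/(-22280) = -24540*(-1/22280) = 1227/1114 ≈ 1.1014)
1/(k(288, -299) + y) = 1/((59 + 752*288)/(2*(7 + 94*288)) + 1227/1114) = 1/((59 + 216576)/(2*(7 + 27072)) + 1227/1114) = 1/((½)*216635/27079 + 1227/1114) = 1/((½)*(1/27079)*216635 + 1227/1114) = 1/(216635/54158 + 1227/1114) = 1/(76945814/15083003) = 15083003/76945814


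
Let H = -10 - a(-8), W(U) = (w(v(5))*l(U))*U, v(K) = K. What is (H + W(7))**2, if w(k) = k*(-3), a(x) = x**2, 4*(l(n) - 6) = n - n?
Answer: 495616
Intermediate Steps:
l(n) = 6 (l(n) = 6 + (n - n)/4 = 6 + (1/4)*0 = 6 + 0 = 6)
w(k) = -3*k
W(U) = -90*U (W(U) = (-3*5*6)*U = (-15*6)*U = -90*U)
H = -74 (H = -10 - 1*(-8)**2 = -10 - 1*64 = -10 - 64 = -74)
(H + W(7))**2 = (-74 - 90*7)**2 = (-74 - 630)**2 = (-704)**2 = 495616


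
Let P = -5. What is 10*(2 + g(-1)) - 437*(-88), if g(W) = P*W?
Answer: 38526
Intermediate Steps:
g(W) = -5*W
10*(2 + g(-1)) - 437*(-88) = 10*(2 - 5*(-1)) - 437*(-88) = 10*(2 + 5) + 38456 = 10*7 + 38456 = 70 + 38456 = 38526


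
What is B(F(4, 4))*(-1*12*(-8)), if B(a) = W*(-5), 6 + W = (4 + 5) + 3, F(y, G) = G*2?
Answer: -2880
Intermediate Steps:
F(y, G) = 2*G
W = 6 (W = -6 + ((4 + 5) + 3) = -6 + (9 + 3) = -6 + 12 = 6)
B(a) = -30 (B(a) = 6*(-5) = -30)
B(F(4, 4))*(-1*12*(-8)) = -30*(-1*12)*(-8) = -(-360)*(-8) = -30*96 = -2880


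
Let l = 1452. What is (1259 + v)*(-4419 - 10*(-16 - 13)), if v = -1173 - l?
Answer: 5640214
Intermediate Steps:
v = -2625 (v = -1173 - 1*1452 = -1173 - 1452 = -2625)
(1259 + v)*(-4419 - 10*(-16 - 13)) = (1259 - 2625)*(-4419 - 10*(-16 - 13)) = -1366*(-4419 - 10*(-29)) = -1366*(-4419 + 290) = -1366*(-4129) = 5640214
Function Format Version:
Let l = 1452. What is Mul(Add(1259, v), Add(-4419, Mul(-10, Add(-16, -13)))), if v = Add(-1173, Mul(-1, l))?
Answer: 5640214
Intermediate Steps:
v = -2625 (v = Add(-1173, Mul(-1, 1452)) = Add(-1173, -1452) = -2625)
Mul(Add(1259, v), Add(-4419, Mul(-10, Add(-16, -13)))) = Mul(Add(1259, -2625), Add(-4419, Mul(-10, Add(-16, -13)))) = Mul(-1366, Add(-4419, Mul(-10, -29))) = Mul(-1366, Add(-4419, 290)) = Mul(-1366, -4129) = 5640214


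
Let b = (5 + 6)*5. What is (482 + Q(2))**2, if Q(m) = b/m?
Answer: 1038361/4 ≈ 2.5959e+5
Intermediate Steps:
b = 55 (b = 11*5 = 55)
Q(m) = 55/m
(482 + Q(2))**2 = (482 + 55/2)**2 = (1019/2)**2 = 1038361/4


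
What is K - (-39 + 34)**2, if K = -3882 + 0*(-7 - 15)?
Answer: -3907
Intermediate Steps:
K = -3882 (K = -3882 + 0*(-22) = -3882 + 0 = -3882)
K - (-39 + 34)**2 = -3882 - (-39 + 34)**2 = -3882 - 1*(-5)**2 = -3882 - 1*25 = -3882 - 25 = -3907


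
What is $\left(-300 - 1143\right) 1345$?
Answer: $-1940835$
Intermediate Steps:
$\left(-300 - 1143\right) 1345 = \left(-1443\right) 1345 = -1940835$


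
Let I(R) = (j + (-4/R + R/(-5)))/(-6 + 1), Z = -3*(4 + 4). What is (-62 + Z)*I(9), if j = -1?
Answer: -12556/225 ≈ -55.804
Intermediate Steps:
Z = -24 (Z = -3*8 = -24)
I(R) = ⅕ + R/25 + 4/(5*R) (I(R) = (-1 + (-4/R + R/(-5)))/(-6 + 1) = (-1 + (-4/R + R*(-⅕)))/(-5) = (-1 + (-4/R - R/5))*(-⅕) = (-1 - 4/R - R/5)*(-⅕) = ⅕ + R/25 + 4/(5*R))
(-62 + Z)*I(9) = (-62 - 24)*((1/25)*(20 + 9*(5 + 9))/9) = -86*(20 + 9*14)/(25*9) = -86*(20 + 126)/(25*9) = -86*146/(25*9) = -86*146/225 = -12556/225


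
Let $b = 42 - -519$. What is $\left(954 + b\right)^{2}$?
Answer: $2295225$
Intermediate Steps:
$b = 561$ ($b = 42 + 519 = 561$)
$\left(954 + b\right)^{2} = \left(954 + 561\right)^{2} = 1515^{2} = 2295225$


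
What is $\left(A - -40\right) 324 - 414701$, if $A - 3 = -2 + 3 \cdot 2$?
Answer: $-399473$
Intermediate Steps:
$A = 7$ ($A = 3 + \left(-2 + 3 \cdot 2\right) = 3 + \left(-2 + 6\right) = 3 + 4 = 7$)
$\left(A - -40\right) 324 - 414701 = \left(7 - -40\right) 324 - 414701 = \left(7 + \left(49 - 9\right)\right) 324 - 414701 = \left(7 + 40\right) 324 - 414701 = 47 \cdot 324 - 414701 = 15228 - 414701 = -399473$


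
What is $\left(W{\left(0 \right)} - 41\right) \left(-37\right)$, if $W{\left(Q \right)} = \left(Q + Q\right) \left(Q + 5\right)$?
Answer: $1517$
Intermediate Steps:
$W{\left(Q \right)} = 2 Q \left(5 + Q\right)$
$\left(W{\left(0 \right)} - 41\right) \left(-37\right) = \left(2 \cdot 0 \left(5 + 0\right) - 41\right) \left(-37\right) = \left(2 \cdot 0 \cdot 5 - 41\right) \left(-37\right) = \left(0 - 41\right) \left(-37\right) = \left(-41\right) \left(-37\right) = 1517$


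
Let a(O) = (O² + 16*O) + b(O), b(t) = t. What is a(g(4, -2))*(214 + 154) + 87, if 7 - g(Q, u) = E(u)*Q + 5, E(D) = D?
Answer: 99447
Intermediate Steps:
g(Q, u) = 2 - Q*u (g(Q, u) = 7 - (u*Q + 5) = 7 - (Q*u + 5) = 7 - (5 + Q*u) = 7 + (-5 - Q*u) = 2 - Q*u)
a(O) = O² + 17*O (a(O) = (O² + 16*O) + O = O² + 17*O)
a(g(4, -2))*(214 + 154) + 87 = ((2 - 1*4*(-2))*(17 + (2 - 1*4*(-2))))*(214 + 154) + 87 = ((2 + 8)*(17 + (2 + 8)))*368 + 87 = (10*(17 + 10))*368 + 87 = (10*27)*368 + 87 = 270*368 + 87 = 99360 + 87 = 99447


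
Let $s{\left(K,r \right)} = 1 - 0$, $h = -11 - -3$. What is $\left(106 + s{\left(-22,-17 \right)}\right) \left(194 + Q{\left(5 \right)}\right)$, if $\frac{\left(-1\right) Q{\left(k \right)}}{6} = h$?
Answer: $25894$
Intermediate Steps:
$h = -8$ ($h = -11 + 3 = -8$)
$s{\left(K,r \right)} = 1$ ($s{\left(K,r \right)} = 1 + 0 = 1$)
$Q{\left(k \right)} = 48$ ($Q{\left(k \right)} = \left(-6\right) \left(-8\right) = 48$)
$\left(106 + s{\left(-22,-17 \right)}\right) \left(194 + Q{\left(5 \right)}\right) = \left(106 + 1\right) \left(194 + 48\right) = 107 \cdot 242 = 25894$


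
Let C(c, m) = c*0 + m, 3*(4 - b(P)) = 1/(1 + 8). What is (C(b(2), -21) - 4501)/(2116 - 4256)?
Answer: 2261/1070 ≈ 2.1131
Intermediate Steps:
b(P) = 107/27 (b(P) = 4 - 1/(3*(1 + 8)) = 4 - ⅓/9 = 4 - ⅓*⅑ = 4 - 1/27 = 107/27)
C(c, m) = m (C(c, m) = 0 + m = m)
(C(b(2), -21) - 4501)/(2116 - 4256) = (-21 - 4501)/(2116 - 4256) = -4522/(-2140) = -4522*(-1/2140) = 2261/1070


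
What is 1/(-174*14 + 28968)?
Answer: 1/26532 ≈ 3.7690e-5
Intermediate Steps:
1/(-174*14 + 28968) = 1/(-2436 + 28968) = 1/26532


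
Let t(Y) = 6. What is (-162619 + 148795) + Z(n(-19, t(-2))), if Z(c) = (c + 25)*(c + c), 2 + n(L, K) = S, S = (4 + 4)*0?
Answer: -13916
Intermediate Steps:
S = 0 (S = 8*0 = 0)
n(L, K) = -2 (n(L, K) = -2 + 0 = -2)
Z(c) = 2*c*(25 + c) (Z(c) = (25 + c)*(2*c) = 2*c*(25 + c))
(-162619 + 148795) + Z(n(-19, t(-2))) = (-162619 + 148795) + 2*(-2)*(25 - 2) = -13824 + 2*(-2)*23 = -13824 - 92 = -13916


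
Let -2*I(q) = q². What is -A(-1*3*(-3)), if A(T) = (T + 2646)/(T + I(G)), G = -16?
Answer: 2655/119 ≈ 22.311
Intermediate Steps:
I(q) = -q²/2
A(T) = (2646 + T)/(-128 + T) (A(T) = (T + 2646)/(T - ½*(-16)²) = (2646 + T)/(T - ½*256) = (2646 + T)/(T - 128) = (2646 + T)/(-128 + T))
-A(-1*3*(-3)) = -(2646 - 1*3*(-3))/(-128 - 1*3*(-3)) = -(2646 - 3*(-3))/(-128 - 3*(-3)) = -(2646 + 9)/(-128 + 9) = -2655/(-119) = -(-1)*2655/119 = -1*(-2655/119) = 2655/119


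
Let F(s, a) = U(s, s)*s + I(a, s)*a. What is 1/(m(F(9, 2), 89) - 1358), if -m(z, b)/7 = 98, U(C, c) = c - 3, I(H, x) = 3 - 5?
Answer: -1/2044 ≈ -0.00048924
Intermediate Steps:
I(H, x) = -2
U(C, c) = -3 + c
F(s, a) = -2*a + s*(-3 + s) (F(s, a) = (-3 + s)*s - 2*a = s*(-3 + s) - 2*a = -2*a + s*(-3 + s))
m(z, b) = -686 (m(z, b) = -7*98 = -686)
1/(m(F(9, 2), 89) - 1358) = 1/(-686 - 1358) = 1/(-2044) = -1/2044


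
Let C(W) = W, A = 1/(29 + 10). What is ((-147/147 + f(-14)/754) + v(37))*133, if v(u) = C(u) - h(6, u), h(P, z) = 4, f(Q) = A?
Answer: 125152069/29406 ≈ 4256.0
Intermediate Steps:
A = 1/39 ≈ 0.025641
f(Q) = 1/39
v(u) = -4 + u (v(u) = u - 1*4 = u - 4 = -4 + u)
((-147/147 + f(-14)/754) + v(37))*133 = ((-147/147 + (1/39)/754) + (-4 + 37))*133 = ((-147*1/147 + (1/39)*(1/754)) + 33)*133 = ((-1 + 1/29406) + 33)*133 = (-29405/29406 + 33)*133 = (940993/29406)*133 = 125152069/29406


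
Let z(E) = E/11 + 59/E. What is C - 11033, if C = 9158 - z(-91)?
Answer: -1867945/1001 ≈ -1866.1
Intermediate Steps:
z(E) = 59/E + E/11 (z(E) = E*(1/11) + 59/E = E/11 + 59/E = 59/E + E/11)
C = 9176088/1001 (C = 9158 - (59/(-91) + (1/11)*(-91)) = 9158 - (59*(-1/91) - 91/11) = 9158 - (-59/91 - 91/11) = 9158 - 1*(-8930/1001) = 9158 + 8930/1001 = 9176088/1001 ≈ 9166.9)
C - 11033 = 9176088/1001 - 11033 = -1867945/1001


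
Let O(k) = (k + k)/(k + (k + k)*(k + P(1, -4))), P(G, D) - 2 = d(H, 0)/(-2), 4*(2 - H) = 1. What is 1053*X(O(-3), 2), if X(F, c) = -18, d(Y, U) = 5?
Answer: -18954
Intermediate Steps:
H = 7/4 (H = 2 - ¼*1 = 2 - ¼ = 7/4 ≈ 1.7500)
P(G, D) = -½ (P(G, D) = 2 + 5/(-2) = 2 + 5*(-½) = 2 - 5/2 = -½)
O(k) = 2*k/(k + 2*k*(-½ + k)) (O(k) = (k + k)/(k + (k + k)*(k - ½)) = (2*k)/(k + (2*k)*(-½ + k)) = (2*k)/(k + 2*k*(-½ + k)) = 2*k/(k + 2*k*(-½ + k)))
1053*X(O(-3), 2) = 1053*(-18) = -18954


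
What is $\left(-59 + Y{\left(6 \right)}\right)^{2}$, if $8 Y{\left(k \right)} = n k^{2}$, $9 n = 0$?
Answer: $3481$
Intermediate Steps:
$n = 0$ ($n = \frac{1}{9} \cdot 0 = 0$)
$Y{\left(k \right)} = 0$ ($Y{\left(k \right)} = \frac{0 k^{2}}{8} = \frac{1}{8} \cdot 0 = 0$)
$\left(-59 + Y{\left(6 \right)}\right)^{2} = \left(-59 + 0\right)^{2} = \left(-59\right)^{2} = 3481$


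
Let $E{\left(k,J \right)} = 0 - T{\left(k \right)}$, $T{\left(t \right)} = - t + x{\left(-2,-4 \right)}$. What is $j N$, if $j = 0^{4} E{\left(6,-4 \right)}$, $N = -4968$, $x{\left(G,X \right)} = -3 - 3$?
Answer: $0$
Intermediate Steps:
$x{\left(G,X \right)} = -6$
$T{\left(t \right)} = -6 - t$ ($T{\left(t \right)} = - t - 6 = -6 - t$)
$E{\left(k,J \right)} = 6 + k$ ($E{\left(k,J \right)} = 0 - \left(-6 - k\right) = 0 + \left(6 + k\right) = 6 + k$)
$j = 0$ ($j = 0^{4} \left(6 + 6\right) = 0 \cdot 12 = 0$)
$j N = 0 \left(-4968\right) = 0$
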